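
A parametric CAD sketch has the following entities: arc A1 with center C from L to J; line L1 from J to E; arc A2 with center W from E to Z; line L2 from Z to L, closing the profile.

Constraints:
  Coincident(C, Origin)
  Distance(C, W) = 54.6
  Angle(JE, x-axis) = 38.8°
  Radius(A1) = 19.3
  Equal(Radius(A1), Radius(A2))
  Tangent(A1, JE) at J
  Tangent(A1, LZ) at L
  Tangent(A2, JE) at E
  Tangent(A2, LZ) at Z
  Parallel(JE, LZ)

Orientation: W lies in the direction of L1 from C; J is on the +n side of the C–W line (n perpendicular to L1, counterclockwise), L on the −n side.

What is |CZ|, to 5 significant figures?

57.911

The slot axis is L1's direction at 38.8°, so u = (cos 38.8°, sin 38.8°) = (0.77934, 0.62660) and n = (−sin 38.8°, cos 38.8°) = (-0.62660, 0.77934). C is at the origin and W lies 54.6 along u from C, so W = 54.6·u = (42.552, 34.213). Tangency of A1 to both parallel lines with radius 19.3 puts J and L at C ± 19.3·n: J = (-12.093, 15.041), L = (12.093, -15.041). Equal radii place E and Z the same way about W: E = W + 19.3·n = (30.458, 49.254), Z = W − 19.3·n = (54.645, 19.171). Then |CZ| = |Z − C| = 57.911.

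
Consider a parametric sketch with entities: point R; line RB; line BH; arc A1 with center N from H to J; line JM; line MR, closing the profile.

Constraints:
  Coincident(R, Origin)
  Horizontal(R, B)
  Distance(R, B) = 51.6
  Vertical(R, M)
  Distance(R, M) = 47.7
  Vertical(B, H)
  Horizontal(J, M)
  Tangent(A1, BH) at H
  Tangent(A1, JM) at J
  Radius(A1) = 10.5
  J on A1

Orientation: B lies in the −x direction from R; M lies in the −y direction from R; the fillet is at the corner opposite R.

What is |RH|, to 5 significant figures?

63.611

R is at the origin; RB is horizontal with |RB| = 51.6 and B on the −x side, so B = (-51.600, 0.0000). R and M share the same x with |RM| = 47.7 and M on the −y side, so M = (0.0000, -47.700). The virtual corner opposite R is at (-51.600, -47.700). A1 meets BH tangentially, so NH is at right angles to BH and tangency of A1 to JM means the radius NJ is perpendicular to JM, with radius 10.5, so the center N sits 10.5 in from both sides at N = (-41.100, -37.200). That places the tangent points at H = (-51.600, -37.200) on BH and J = (-41.100, -47.700) on JM. Then |RH| = |H − R| = 63.611.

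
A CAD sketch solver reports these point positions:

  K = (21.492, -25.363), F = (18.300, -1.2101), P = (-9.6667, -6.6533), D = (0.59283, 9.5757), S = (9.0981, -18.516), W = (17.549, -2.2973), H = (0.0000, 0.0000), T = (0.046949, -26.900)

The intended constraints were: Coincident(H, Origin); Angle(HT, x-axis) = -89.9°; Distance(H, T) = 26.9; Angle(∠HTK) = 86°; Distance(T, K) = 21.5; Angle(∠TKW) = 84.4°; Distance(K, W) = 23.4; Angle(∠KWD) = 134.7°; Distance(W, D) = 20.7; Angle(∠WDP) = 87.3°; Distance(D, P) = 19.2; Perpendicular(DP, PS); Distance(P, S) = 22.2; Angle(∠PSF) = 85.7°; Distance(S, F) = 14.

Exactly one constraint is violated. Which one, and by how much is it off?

Distance(S, F) = 14 — off by 5.60.

H = (0.00, 0.00) ✓; HT at -89.90° ✓; |HT| = 26.90 ✓; ∠HTK = 86.00° ✓; |TK| = 21.50 ✓; ∠TKW = 84.40° ✓; |KW| = 23.40 ✓; ∠KWD = 134.7° ✓; |WD| = 20.70 ✓; ∠WDP = 87.30° ✓; |DP| = 19.20 ✓; ∠(DP, PS) = 90.00° ✓; |PS| = 22.20 ✓; ∠PSF = 85.70° ✓; |SF| = 19.60 ✗.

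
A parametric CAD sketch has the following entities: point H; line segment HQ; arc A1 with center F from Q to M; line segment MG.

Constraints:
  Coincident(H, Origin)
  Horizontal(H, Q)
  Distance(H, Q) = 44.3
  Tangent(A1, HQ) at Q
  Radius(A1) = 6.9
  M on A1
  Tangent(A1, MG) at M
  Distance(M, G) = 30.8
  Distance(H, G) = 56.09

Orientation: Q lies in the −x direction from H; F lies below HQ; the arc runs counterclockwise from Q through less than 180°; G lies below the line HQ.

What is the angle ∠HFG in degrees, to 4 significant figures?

92.83°

H is at the origin; H and Q share the same y with |HQ| = 44.3 and Q on the −x side, so Q = (-44.30, 0.000). Tangency of A1 to HQ means the radius FQ is perpendicular to HQ, so F = Q + (0, -6.9) = (-44.30, -6.900). Since FM ⟂ MG (tangency), |FG| = √(6.9² + 30.8²) = 31.56 regardless of where M sits on A1. So G lies on both circle(H, 56.09) and circle(F, 31.56); the below-HQ intersection is G = (-40.99, -38.29). M is the foot of the tangent from G: M = (-50.84, -9.107).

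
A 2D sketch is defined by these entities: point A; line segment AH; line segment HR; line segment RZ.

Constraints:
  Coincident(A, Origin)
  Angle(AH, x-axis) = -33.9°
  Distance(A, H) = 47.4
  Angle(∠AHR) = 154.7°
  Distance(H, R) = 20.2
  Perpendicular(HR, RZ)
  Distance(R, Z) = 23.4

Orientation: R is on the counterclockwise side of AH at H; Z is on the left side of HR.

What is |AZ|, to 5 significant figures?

63.132

A is at the origin; AH runs at -33.9° with length 47.4, so H = 47.4·(cos -33.9°, sin -33.9°) = (39.343, -26.437). ∠AHR = 154.7°, so HR runs at -33.9° + (180° − 154.7°) = -8.6000° from the x-axis; with |HR| = 20.2, R = H + 20.2·(cos -8.6000°, sin -8.6000°) = (59.315, -29.458). HR ⟂ RZ; with |RZ| = 23.4 on the left of HR, Z = R + 23.4·(0.14954, 0.98876) = (62.815, -6.3208). Then |AZ| = |Z − A| = 63.132.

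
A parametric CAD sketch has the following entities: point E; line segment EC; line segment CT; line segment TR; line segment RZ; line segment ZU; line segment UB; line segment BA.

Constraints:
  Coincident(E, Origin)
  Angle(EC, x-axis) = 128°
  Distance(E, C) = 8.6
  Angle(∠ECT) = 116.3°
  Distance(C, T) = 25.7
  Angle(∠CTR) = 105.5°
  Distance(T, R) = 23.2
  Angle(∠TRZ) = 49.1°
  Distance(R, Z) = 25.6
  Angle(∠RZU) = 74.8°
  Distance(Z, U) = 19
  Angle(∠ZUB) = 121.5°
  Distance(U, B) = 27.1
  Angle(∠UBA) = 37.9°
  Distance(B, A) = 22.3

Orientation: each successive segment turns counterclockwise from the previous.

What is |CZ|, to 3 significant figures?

14.4

∠CTR = 105.5° gives TR at -93.8° from the x-axis; with |TR| = 23.2, R = (-32.0, -21.6). ∠TRZ = 49.1° gives RZ at 37.1° from the x-axis; with |RZ| = 25.6, Z = (-11.6, -6.14). Then |CZ| = |Z − C| = 14.4.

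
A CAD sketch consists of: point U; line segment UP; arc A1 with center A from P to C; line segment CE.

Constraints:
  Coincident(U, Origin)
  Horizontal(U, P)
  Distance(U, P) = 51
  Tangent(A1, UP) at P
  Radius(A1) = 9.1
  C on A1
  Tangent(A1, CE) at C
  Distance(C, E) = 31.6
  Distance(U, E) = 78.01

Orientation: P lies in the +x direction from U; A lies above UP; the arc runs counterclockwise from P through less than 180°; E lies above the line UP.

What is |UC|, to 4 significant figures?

60.06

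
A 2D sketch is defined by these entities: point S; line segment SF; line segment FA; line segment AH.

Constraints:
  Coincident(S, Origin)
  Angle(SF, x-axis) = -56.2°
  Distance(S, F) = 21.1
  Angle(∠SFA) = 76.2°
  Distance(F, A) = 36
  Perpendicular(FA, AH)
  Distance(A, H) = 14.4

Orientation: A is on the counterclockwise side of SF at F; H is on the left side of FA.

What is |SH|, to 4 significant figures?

31.56

S is at the origin; SF runs at -56.2° with length 21.1, so F = 21.1·(cos -56.2°, sin -56.2°) = (11.74, -17.53). ∠SFA = 76.2°, so FA runs at -56.2° + (180° − 76.2°) = 47.60° from the x-axis; with |FA| = 36.0, A = F + 36.0·(cos 47.60°, sin 47.60°) = (36.01, 9.051). FA ⟂ AH; with |AH| = 14.4 on the left of FA, H = A + 14.4·(-0.7385, 0.6743) = (25.38, 18.76). Then |SH| = |H − S| = 31.56.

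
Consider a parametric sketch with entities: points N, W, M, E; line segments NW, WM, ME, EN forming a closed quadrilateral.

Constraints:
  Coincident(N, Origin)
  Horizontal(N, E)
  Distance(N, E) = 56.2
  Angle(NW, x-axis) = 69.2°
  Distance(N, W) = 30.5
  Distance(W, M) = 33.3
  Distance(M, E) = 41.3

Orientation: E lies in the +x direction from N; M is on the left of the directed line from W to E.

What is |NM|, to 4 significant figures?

57.61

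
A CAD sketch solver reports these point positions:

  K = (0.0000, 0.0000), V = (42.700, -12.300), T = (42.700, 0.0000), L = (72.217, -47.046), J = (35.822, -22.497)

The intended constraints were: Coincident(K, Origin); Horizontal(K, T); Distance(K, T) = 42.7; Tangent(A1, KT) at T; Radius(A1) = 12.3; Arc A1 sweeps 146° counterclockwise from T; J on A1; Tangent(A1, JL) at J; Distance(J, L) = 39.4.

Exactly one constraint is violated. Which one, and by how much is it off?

Distance(J, L) = 39.4 — off by 4.50.

K = (0.00, 0.00) ✓; K.y = 0.00, T.y = 0.00 ✓; |KT| = 42.70 ✓; ∠(VT, TK) = 90.00° ✓; |VT| = 12.30 ✓; bearing(V→J) − bearing(V→T) = 146.0° ✓; |VJ| = 12.30 ✓; ∠(VJ, JL) = 90.00° ✓; |JL| = 43.90 ✗.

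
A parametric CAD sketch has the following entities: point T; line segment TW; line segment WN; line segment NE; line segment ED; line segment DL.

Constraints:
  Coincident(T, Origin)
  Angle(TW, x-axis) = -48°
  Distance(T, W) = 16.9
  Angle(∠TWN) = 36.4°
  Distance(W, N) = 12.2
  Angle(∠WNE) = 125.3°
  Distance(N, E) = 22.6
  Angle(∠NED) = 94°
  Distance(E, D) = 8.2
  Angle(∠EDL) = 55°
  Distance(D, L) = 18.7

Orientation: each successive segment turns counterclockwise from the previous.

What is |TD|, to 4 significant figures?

14.61

T is at the origin; TW runs at -48.0° with length 16.9, so W = (11.31, -12.56). ∠TWN = 36.4° gives WN at 95.60° from the x-axis; with |WN| = 12.2, N = (10.12, -0.4174). ∠WNE = 125.3° gives NE at 150.3° from the x-axis; with |NE| = 22.6, E = (-9.513, 10.78). ∠NED = 94.0° gives ED at -123.7° from the x-axis; with |ED| = 8.2, D = (-14.06, 3.958). Then |TD| = |D − T| = 14.61.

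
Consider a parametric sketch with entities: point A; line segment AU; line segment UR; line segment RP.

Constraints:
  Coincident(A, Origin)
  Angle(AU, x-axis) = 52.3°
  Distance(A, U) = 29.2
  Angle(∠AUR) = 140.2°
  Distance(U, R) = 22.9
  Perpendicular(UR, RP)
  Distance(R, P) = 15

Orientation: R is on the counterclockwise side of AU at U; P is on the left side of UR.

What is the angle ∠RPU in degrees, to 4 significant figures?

56.77°

∠AUR = 140.2°, so UR runs at 52.3° + (180° − 140.2°) = 92.10° from the x-axis; with |UR| = 22.9, R = U + 22.9·(cos 92.10°, sin 92.10°) = (17.02, 45.99). The perpendicularity gives RP at right angles to UR; with |RP| = 15.0 on the left of UR, P = R + 15.0·(-0.9993, -0.03664) = (2.028, 45.44). Then cos ∠RPU = PR·PU / (|PR||PU|), giving 56.77°.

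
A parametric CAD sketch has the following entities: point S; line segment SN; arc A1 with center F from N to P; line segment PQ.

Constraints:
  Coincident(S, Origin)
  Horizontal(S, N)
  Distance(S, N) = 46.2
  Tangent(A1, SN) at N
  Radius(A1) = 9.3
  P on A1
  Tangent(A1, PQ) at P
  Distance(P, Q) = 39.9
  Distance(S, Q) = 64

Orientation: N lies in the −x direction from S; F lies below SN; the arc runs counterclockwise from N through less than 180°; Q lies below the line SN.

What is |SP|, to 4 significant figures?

56.30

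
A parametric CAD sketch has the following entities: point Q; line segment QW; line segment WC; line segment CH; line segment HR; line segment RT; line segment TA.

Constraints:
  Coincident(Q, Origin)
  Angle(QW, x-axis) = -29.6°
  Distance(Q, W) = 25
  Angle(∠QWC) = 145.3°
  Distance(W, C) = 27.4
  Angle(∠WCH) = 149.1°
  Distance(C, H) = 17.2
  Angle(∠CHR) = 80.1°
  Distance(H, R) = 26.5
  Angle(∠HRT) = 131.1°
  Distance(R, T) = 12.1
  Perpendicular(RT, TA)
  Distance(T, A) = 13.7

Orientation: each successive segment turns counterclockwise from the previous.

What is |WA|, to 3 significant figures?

19.8

Q is at the origin; QW runs at -29.6° with length 25.0, so W = (21.7, -12.3). ∠QWC = 145.3° gives WC at 5.10° from the x-axis; with |WC| = 27.4, C = (49.0, -9.91). ∠WCH = 149.1° gives CH at 36.0° from the x-axis; with |CH| = 17.2, H = (62.9, 0.197). ∠CHR = 80.1° gives HR at 136° from the x-axis; with |HR| = 26.5, R = (43.9, 18.6). ∠HRT = 131.1° gives RT at -175° from the x-axis; with |RT| = 12.1, T = (31.9, 17.6). The perpendicularity gives TA at right angles to RT, so TA runs at -85.2°; with |TA| = 13.7, A = (33.0, 3.97). Then |WA| = |A − W| = 19.8.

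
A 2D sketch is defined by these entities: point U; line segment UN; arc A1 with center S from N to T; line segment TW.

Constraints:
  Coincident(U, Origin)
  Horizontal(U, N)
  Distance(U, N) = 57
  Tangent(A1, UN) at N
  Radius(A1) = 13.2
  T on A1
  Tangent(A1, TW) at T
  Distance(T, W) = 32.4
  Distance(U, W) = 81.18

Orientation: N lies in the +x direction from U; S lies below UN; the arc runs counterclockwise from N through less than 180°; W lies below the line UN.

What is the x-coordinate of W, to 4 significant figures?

66.23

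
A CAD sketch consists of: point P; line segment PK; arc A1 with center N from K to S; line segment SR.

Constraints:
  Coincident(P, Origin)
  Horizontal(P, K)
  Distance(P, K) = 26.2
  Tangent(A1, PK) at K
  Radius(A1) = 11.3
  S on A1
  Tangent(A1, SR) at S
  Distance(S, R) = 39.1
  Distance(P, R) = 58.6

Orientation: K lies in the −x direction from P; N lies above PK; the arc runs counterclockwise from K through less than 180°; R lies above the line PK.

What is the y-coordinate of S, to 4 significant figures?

14.66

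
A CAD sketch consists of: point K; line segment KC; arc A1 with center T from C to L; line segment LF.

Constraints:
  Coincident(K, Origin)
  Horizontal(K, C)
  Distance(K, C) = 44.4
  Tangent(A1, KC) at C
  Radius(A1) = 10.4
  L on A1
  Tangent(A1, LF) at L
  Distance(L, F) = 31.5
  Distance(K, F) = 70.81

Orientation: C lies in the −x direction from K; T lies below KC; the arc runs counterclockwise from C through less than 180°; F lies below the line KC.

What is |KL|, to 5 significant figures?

55.536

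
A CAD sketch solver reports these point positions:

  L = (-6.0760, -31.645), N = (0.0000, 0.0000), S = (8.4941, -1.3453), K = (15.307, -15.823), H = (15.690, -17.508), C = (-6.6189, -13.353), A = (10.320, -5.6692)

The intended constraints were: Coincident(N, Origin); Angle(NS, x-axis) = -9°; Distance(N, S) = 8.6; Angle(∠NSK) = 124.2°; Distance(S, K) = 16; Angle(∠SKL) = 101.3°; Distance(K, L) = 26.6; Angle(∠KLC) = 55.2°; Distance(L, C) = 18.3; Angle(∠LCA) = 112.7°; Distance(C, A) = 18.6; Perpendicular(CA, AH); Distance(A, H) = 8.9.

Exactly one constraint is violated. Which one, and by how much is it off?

Distance(A, H) = 8.9 — off by 4.10.

N = (0.00, 0.00) ✓; NS at -9.000° ✓; |NS| = 8.600 ✓; ∠NSK = 124.2° ✓; |SK| = 16.00 ✓; ∠SKL = 101.3° ✓; |KL| = 26.60 ✓; ∠KLC = 55.20° ✓; |LC| = 18.30 ✓; ∠LCA = 112.7° ✓; |CA| = 18.60 ✓; ∠(CA, AH) = 90.00° ✓; |AH| = 13.00 ✗.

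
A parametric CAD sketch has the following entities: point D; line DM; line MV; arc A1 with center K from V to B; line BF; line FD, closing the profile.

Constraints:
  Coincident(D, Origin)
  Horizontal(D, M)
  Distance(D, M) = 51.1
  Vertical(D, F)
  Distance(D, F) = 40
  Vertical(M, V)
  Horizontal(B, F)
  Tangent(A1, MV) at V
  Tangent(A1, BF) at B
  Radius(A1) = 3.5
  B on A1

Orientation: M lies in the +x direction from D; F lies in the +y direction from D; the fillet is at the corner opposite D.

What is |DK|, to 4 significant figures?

59.98

DF is vertical with |DF| = 40.0 and F on the +y side, so F = (0.000, 40.00). The virtual corner opposite D is at (51.10, 40.00). Since A1 is tangent to MV there, KV ⟂ MV and tangency of A1 to BF means the radius KB is perpendicular to BF, with radius 3.5, so the center K sits 3.5 in from both sides at K = (47.60, 36.50). Then |DK| = |K − D| = 59.98.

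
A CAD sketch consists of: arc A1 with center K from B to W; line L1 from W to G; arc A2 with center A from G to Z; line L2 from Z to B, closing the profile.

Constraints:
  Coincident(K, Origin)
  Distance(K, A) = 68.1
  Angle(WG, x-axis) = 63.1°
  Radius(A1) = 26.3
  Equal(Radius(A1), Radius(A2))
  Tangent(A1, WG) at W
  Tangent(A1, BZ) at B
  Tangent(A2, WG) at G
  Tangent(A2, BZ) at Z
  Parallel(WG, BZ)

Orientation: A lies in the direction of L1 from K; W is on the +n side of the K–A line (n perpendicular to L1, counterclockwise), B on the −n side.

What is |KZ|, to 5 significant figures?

73.002

Tangency of A1 to both parallel lines with radius 26.3 puts W and B at K ± 26.3·n: W = (-23.454, 11.899), B = (23.454, -11.899). Equal radii place G and Z the same way about A: G = A + 26.3·n = (7.3565, 72.630), Z = A − 26.3·n = (54.265, 48.832). Then |KZ| = |Z − K| = 73.002.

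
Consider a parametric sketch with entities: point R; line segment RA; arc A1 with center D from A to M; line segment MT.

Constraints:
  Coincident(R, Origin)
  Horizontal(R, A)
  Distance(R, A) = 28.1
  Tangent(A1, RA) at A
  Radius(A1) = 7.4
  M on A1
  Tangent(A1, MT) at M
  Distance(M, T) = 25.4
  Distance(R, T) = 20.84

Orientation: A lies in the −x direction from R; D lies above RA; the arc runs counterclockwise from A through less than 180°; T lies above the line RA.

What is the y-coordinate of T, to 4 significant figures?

20.24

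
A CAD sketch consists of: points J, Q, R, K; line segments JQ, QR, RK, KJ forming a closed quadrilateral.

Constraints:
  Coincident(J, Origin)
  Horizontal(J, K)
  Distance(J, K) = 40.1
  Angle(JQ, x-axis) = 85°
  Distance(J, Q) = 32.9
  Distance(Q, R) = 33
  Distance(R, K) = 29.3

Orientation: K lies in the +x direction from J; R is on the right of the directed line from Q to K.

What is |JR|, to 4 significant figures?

10.84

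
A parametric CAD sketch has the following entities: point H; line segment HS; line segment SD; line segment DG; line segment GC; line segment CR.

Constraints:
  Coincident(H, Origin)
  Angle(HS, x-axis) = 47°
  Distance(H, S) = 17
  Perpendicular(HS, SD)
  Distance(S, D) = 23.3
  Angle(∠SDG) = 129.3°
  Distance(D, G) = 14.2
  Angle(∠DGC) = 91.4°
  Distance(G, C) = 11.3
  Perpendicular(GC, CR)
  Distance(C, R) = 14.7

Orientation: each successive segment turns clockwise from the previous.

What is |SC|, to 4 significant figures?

30.00

H is at the origin; HS runs at 47.0° with length 17.0, so S = (11.59, 12.43). The perpendicularity gives SD at right angles to HS, so SD runs at -43.00°; with |SD| = 23.3, D = (28.63, -3.458). ∠SDG = 129.3° gives DG at -93.70° from the x-axis; with |DG| = 14.2, G = (27.72, -17.63). ∠DGC = 91.4° gives GC at 177.7° from the x-axis; with |GC| = 11.3, C = (16.43, -17.17). Then |SC| = |C − S| = 30.00.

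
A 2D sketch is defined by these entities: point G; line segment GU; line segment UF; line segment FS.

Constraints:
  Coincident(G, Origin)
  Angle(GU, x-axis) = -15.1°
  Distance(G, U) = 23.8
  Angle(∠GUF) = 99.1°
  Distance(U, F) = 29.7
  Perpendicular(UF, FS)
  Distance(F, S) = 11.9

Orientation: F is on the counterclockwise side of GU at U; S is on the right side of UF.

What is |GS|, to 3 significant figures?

48.7

G is at the origin; GU runs at -15.1° with length 23.8, so U = 23.8·(cos -15.1°, sin -15.1°) = (23.0, -6.20). ∠GUF = 99.1°, so UF runs at -15.1° + (180° − 99.1°) = 65.8° from the x-axis; with |UF| = 29.7, F = U + 29.7·(cos 65.8°, sin 65.8°) = (35.2, 20.9). The perpendicularity gives FS at right angles to UF; with |FS| = 11.9 on the right of UF, S = F + 11.9·(0.912, -0.410) = (46.0, 16.0). Then |GS| = |S − G| = 48.7.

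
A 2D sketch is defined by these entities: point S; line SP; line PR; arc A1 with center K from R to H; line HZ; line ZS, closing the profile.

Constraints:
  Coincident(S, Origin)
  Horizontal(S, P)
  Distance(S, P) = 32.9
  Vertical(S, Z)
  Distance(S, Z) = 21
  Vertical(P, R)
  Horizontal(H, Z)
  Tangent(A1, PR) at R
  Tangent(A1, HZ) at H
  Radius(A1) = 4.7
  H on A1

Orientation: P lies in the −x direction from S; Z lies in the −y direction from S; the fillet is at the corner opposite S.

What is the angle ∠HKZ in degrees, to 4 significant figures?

80.54°

The virtual corner opposite S is at (-32.90, -21.00). Tangency of A1 to PR means the radius KR is perpendicular to PR and the tangent condition forces KH to be normal to HZ, with radius 4.7, so the center K sits 4.7 in from both sides at K = (-28.20, -16.30). That places the tangent points at R = (-32.90, -16.30) on PR and H = (-28.20, -21.00) on HZ. Then cos ∠HKZ = KH·KZ / (|KH||KZ|), giving 80.54°.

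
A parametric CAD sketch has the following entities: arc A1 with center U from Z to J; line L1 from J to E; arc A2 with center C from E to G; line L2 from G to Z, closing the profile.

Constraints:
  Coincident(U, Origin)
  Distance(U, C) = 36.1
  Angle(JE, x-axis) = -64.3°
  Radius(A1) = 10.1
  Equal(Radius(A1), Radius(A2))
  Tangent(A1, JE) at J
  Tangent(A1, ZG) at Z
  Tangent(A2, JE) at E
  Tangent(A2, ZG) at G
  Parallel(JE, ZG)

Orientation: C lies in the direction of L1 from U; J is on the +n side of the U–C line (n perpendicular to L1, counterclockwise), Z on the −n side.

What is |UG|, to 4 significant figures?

37.49

Tangency of A1 to both parallel lines with radius 10.1 puts J and Z at U ± 10.1·n: J = (9.101, 4.380), Z = (-9.101, -4.380). Equal radii place E and G the same way about C: E = C + 10.1·n = (24.76, -28.15), G = C − 10.1·n = (6.554, -36.91). Then |UG| = |G − U| = 37.49.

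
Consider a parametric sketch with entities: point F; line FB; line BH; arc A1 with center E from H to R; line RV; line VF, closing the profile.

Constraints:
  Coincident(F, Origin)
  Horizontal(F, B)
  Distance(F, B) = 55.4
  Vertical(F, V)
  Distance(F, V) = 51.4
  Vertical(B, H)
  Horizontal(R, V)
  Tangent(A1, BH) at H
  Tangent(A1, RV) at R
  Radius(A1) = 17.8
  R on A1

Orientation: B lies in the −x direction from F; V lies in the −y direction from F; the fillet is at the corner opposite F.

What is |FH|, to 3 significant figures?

64.8

F is at the origin; F and B share the same y with |FB| = 55.4 and B on the −x side, so B = (-55.4, 0.00). FV is vertical with |FV| = 51.4 and V on the −y side, so V = (0.00, -51.4). The virtual corner opposite F is at (-55.4, -51.4). Tangency of A1 to BH means the radius EH is perpendicular to BH and A1 meets RV tangentially, so ER is at right angles to RV, with radius 17.8, so the center E sits 17.8 in from both sides at E = (-37.6, -33.6). That places the tangent points at H = (-55.4, -33.6) on BH and R = (-37.6, -51.4) on RV. Then |FH| = |H − F| = 64.8.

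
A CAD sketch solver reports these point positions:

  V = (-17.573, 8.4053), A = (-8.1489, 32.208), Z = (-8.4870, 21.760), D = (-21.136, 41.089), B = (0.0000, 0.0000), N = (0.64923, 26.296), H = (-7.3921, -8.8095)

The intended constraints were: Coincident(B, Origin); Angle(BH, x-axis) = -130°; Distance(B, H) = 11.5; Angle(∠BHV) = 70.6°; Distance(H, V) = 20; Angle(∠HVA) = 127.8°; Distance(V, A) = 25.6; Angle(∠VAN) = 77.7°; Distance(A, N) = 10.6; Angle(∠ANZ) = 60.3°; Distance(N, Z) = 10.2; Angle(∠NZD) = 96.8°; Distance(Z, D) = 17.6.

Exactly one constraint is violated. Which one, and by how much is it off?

Distance(Z, D) = 17.6 — off by 5.50.

B = (0.00, 0.00) ✓; BH at -130.0° ✓; |BH| = 11.50 ✓; ∠BHV = 70.60° ✓; |HV| = 20.00 ✓; ∠HVA = 127.8° ✓; |VA| = 25.60 ✓; ∠VAN = 77.70° ✓; |AN| = 10.60 ✓; ∠ANZ = 60.30° ✓; |NZ| = 10.20 ✓; ∠NZD = 96.80° ✓; |ZD| = 23.10 ✗.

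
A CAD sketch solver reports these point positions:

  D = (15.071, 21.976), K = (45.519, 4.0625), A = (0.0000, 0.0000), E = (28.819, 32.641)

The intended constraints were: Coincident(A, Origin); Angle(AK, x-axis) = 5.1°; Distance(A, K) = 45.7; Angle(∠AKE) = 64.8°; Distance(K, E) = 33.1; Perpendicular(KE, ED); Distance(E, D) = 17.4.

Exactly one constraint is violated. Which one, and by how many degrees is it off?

Perpendicular(KE, ED) — off by 7.50°.

A = (0.00, 0.00) ✓; AK at 5.100° ✓; |AK| = 45.70 ✓; ∠AKE = 64.80° ✓; |KE| = 33.10 ✓; ∠(KE, ED) = 97.50° ✗; |ED| = 17.40 ✓.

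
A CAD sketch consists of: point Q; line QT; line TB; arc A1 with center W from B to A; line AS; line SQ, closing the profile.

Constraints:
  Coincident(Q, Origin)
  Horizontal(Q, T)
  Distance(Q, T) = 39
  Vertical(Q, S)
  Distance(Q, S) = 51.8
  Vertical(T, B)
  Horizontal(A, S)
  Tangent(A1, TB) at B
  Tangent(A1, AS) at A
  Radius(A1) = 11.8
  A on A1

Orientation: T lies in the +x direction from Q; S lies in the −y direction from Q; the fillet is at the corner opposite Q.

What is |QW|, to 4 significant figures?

48.37

Q is at the origin; QT is horizontal with |QT| = 39.0 and T on the +x side, so T = (39.00, 0.000). Q and S share the same x with |QS| = 51.8 and S on the −y side, so S = (0.000, -51.80). The virtual corner opposite Q is at (39.00, -51.80). The tangent condition forces WB to be normal to TB and A1 meets AS tangentially, so WA is at right angles to AS, with radius 11.8, so the center W sits 11.8 in from both sides at W = (27.20, -40.00). Then |QW| = |W − Q| = 48.37.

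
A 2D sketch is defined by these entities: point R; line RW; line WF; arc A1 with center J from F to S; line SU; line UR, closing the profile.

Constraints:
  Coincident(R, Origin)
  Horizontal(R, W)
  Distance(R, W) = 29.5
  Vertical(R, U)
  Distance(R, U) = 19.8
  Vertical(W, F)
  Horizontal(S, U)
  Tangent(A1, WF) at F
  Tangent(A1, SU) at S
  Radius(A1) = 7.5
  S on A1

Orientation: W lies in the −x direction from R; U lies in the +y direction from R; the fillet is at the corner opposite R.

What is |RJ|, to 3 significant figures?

25.2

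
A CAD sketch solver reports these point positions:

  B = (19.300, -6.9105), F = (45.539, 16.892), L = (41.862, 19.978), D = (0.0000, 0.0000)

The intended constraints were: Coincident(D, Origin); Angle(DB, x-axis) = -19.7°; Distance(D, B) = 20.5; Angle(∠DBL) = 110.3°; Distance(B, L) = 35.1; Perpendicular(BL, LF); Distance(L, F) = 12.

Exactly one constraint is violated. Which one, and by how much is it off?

Distance(L, F) = 12 — off by 7.20.

D = (0.00, 0.00) ✓; DB at -19.70° ✓; |DB| = 20.50 ✓; ∠DBL = 110.3° ✓; |BL| = 35.10 ✓; ∠(BL, LF) = 90.01° ✓; |LF| = 4.800 ✗.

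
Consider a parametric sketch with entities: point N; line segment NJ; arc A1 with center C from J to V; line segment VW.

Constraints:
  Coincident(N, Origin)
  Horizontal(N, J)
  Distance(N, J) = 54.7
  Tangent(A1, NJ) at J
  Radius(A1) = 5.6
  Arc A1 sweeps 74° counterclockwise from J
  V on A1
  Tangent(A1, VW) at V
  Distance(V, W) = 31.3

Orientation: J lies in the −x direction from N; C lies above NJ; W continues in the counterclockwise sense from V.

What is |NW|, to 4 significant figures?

53.12

N is at the origin; NJ is horizontal with |NJ| = 54.7 and J on the −x side, so J = (-54.70, 0.000). The tangent condition forces CJ to be normal to NJ, so C = J + (0, 5.6) = (-54.70, 5.600). On A1, J sits at bearing -90° from C; a 74° counterclockwise sweep puts V at bearing -16°, so V = C + 5.6·(cos -16°, sin -16°) = (-49.32, 4.056). A1 meets VW tangentially, so CV is at right angles to VW, so VW runs along (−sin -16°, cos -16°); with |VW| = 31.3, W = (-40.69, 34.14). Then |NW| = |W − N| = 53.12.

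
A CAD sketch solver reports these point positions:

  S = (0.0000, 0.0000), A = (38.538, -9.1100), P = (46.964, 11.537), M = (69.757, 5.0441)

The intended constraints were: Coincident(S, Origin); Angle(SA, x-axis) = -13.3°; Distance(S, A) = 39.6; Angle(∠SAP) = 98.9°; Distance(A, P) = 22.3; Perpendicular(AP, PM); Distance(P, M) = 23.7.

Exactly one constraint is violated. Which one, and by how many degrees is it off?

Perpendicular(AP, PM) — off by 6.30°.

S = (0.00, 0.00) ✓; SA at -13.30° ✓; |SA| = 39.60 ✓; ∠SAP = 98.90° ✓; |AP| = 22.30 ✓; ∠(AP, PM) = 83.70° ✗; |PM| = 23.70 ✓.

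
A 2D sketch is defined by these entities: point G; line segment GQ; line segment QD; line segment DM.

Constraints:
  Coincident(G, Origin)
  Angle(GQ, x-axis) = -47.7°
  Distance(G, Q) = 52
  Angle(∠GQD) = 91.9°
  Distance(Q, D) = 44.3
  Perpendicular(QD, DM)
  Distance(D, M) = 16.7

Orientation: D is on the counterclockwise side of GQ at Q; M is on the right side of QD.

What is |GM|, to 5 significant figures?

82.668

G is at the origin; GQ runs at -47.7° with length 52.0, so Q = 52.0·(cos -47.7°, sin -47.7°) = (34.997, -38.461). ∠GQD = 91.9°, so QD runs at -47.7° + (180° − 91.9°) = 40.400° from the x-axis; with |QD| = 44.3, D = Q + 44.3·(cos 40.400°, sin 40.400°) = (68.733, -9.7491). QD ⟂ DM; with |DM| = 16.7 on the right of QD, M = D + 16.7·(0.64812, -0.76154) = (79.556, -22.467). Then |GM| = |M − G| = 82.668.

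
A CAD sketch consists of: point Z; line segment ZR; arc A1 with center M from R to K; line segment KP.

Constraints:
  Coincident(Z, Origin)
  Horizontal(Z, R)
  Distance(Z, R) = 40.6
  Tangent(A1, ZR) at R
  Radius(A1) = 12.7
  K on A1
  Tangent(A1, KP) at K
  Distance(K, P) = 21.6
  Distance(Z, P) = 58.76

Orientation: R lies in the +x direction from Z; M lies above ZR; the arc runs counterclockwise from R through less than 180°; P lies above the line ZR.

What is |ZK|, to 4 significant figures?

55.23

Checks: |MK| = 12.70 ✓; ∠(MK, KP) = 90.00° ✓; |KP| = 21.60 ✓; |ZP| = 58.76 ✓.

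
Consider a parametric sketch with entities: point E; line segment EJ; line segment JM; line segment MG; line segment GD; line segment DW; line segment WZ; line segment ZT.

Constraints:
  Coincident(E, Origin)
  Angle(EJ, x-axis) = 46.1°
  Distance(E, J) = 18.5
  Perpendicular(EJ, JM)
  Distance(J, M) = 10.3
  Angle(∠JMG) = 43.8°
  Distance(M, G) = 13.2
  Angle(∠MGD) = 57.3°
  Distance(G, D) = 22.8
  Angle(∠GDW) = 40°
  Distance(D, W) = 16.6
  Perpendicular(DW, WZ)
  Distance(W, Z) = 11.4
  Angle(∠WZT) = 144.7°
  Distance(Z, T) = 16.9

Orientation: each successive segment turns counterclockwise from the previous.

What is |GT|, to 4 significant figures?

14.97

DW ⟂ WZ, so WZ runs at -95.00°; with |WZ| = 11.4, Z = (7.082, 10.45). ∠WZT = 144.7° gives ZT at -59.70° from the x-axis; with |ZT| = 16.9, T = (15.61, -4.141). Then |GT| = |T − G| = 14.97.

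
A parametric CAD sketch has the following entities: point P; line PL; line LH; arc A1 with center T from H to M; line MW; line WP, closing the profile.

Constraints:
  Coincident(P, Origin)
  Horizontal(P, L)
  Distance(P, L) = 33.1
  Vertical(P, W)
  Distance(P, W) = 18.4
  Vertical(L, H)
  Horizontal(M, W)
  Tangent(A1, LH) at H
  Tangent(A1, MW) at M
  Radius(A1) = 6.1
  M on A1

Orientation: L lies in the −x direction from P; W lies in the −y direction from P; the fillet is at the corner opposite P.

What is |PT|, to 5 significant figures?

29.670

P is at the origin; P and L share the same y with |PL| = 33.1 and L on the −x side, so L = (-33.100, 0.0000). PW is vertical with |PW| = 18.4 and W on the −y side, so W = (0.0000, -18.400). The virtual corner opposite P is at (-33.100, -18.400). Since A1 is tangent to LH there, TH ⟂ LH and since A1 is tangent to MW there, TM ⟂ MW, with radius 6.1, so the center T sits 6.1 in from both sides at T = (-27.000, -12.300). Then |PT| = |T − P| = 29.670.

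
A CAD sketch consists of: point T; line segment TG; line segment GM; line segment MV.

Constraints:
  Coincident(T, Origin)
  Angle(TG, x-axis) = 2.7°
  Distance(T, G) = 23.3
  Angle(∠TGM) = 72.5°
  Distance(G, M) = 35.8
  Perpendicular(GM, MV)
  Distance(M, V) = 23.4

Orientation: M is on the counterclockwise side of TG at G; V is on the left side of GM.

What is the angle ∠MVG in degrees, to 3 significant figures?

56.8°

T is at the origin; TG runs at 2.7° with length 23.3, so G = 23.3·(cos 2.7°, sin 2.7°) = (23.3, 1.10). ∠TGM = 72.5°, so GM runs at 2.7° + (180° − 72.5°) = 110° from the x-axis; with |GM| = 35.8, M = G + 35.8·(cos 110°, sin 110°) = (10.9, 34.7). GM is perpendicular to MV; with |MV| = 23.4 on the left of GM, V = M + 23.4·(-0.938, -0.345) = (-11.0, 26.6). Then cos ∠MVG = VM·VG / (|VM||VG|), giving 56.8°.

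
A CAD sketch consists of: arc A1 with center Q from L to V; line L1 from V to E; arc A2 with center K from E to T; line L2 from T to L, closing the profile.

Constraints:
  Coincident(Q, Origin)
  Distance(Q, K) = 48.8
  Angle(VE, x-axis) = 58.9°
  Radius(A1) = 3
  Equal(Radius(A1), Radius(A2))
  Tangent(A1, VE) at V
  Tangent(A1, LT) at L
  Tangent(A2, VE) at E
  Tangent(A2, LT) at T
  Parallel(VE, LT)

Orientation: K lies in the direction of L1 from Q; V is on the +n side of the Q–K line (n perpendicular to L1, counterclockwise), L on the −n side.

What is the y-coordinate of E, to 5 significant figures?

43.335

The slot axis is L1's direction at 58.9°, so u = (cos 58.9°, sin 58.9°) = (0.51653, 0.85627) and n = (−sin 58.9°, cos 58.9°) = (-0.85627, 0.51653). Q is at the origin and K lies 48.8 along u from Q, so K = 48.8·u = (25.207, 41.786). Tangency of A1 to both parallel lines with radius 3.0 puts V and L at Q ± 3.0·n: V = (-2.5688, 1.5496), L = (2.5688, -1.5496). Equal radii place E and T the same way about K: E = K + 3.0·n = (22.638, 43.335), T = K − 3.0·n = (27.776, 40.236). So E.y = 43.335.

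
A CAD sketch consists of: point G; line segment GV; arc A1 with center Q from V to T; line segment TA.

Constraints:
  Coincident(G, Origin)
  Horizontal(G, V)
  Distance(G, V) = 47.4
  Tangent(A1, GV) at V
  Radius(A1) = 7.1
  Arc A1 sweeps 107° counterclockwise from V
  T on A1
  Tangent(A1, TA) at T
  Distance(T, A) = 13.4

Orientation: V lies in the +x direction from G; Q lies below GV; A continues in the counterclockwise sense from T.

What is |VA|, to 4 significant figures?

22.18

On A1, V sits at bearing 90° from Q; a 107° counterclockwise sweep puts T at bearing 197°, so T = Q + 7.1·(cos 197°, sin 197°) = (40.61, -9.176). A1 meets TA tangentially, so QT is at right angles to TA, so TA runs along (−sin 197°, cos 197°); with |TA| = 13.4, A = (44.53, -21.99). Then |VA| = |A − V| = 22.18.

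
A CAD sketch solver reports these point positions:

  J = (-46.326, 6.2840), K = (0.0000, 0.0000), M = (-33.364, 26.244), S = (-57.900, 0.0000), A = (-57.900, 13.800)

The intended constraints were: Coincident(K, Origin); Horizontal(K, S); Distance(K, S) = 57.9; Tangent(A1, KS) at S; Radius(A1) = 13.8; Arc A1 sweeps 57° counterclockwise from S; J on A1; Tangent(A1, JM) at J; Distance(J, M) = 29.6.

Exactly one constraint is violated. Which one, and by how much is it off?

Distance(J, M) = 29.6 — off by 5.80.

K = (0.00, 0.00) ✓; K.y = 0.00, S.y = 0.00 ✓; |KS| = 57.90 ✓; ∠(AS, SK) = 90.00° ✓; |AS| = 13.80 ✓; bearing(A→J) − bearing(A→S) = 57.00° ✓; |AJ| = 13.80 ✓; ∠(AJ, JM) = 90.00° ✓; |JM| = 23.80 ✗.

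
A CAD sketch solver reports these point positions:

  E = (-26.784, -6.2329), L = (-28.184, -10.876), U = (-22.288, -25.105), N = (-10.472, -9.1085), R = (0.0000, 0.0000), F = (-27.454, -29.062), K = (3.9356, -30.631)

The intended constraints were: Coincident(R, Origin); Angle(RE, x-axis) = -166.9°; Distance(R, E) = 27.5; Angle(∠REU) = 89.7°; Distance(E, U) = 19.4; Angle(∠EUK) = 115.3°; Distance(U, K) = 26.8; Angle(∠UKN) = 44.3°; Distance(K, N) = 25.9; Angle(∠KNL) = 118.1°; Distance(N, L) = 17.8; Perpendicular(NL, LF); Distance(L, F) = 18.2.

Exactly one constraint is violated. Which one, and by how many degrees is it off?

Perpendicular(NL, LF) — off by 3.40°.

R = (0.00, 0.00) ✓; RE at -166.9° ✓; |RE| = 27.50 ✓; ∠REU = 89.70° ✓; |EU| = 19.40 ✓; ∠EUK = 115.3° ✓; |UK| = 26.80 ✓; ∠UKN = 44.30° ✓; |KN| = 25.90 ✓; ∠KNL = 118.1° ✓; |NL| = 17.80 ✓; ∠(NL, LF) = 86.60° ✗; |LF| = 18.20 ✓.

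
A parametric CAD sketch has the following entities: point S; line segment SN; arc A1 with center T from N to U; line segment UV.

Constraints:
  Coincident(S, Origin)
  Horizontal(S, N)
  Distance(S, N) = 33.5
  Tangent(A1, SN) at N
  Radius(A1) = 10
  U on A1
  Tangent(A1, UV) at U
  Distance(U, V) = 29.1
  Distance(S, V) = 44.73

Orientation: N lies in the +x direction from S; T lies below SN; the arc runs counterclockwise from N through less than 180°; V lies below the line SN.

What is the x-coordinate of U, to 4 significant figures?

23.51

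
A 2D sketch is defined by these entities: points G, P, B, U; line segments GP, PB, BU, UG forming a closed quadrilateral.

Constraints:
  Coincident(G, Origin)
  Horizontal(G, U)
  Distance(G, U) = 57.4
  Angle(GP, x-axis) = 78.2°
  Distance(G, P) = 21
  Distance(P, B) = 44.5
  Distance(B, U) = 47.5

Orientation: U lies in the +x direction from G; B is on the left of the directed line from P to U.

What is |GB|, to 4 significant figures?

61.14

Checks: |PB| = 44.50 ✓; |BU| = 47.50 ✓.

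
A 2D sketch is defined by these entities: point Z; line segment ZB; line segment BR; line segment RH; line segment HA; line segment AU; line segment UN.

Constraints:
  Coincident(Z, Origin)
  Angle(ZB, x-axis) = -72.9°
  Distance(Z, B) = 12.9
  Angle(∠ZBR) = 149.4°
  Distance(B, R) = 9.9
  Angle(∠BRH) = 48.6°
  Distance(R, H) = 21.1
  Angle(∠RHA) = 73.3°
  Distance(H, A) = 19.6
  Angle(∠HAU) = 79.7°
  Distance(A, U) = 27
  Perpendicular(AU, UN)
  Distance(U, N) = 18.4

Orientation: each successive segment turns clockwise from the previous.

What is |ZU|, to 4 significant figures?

27.84

Z is at the origin; ZB runs at -72.9° with length 12.9, so B = (3.793, -12.33). ∠ZBR = 149.4° gives BR at -103.5° from the x-axis; with |BR| = 9.9, R = (1.482, -21.96). ∠BRH = 48.6° gives RH at 125.1° from the x-axis; with |RH| = 21.1, H = (-10.65, -4.693). ∠RHA = 73.3° gives HA at 18.40° from the x-axis; with |HA| = 19.6, A = (7.947, 1.493). ∠HAU = 79.7° gives AU at -81.90° from the x-axis; with |AU| = 27.0, U = (11.75, -25.24). Then |ZU| = |U − Z| = 27.84.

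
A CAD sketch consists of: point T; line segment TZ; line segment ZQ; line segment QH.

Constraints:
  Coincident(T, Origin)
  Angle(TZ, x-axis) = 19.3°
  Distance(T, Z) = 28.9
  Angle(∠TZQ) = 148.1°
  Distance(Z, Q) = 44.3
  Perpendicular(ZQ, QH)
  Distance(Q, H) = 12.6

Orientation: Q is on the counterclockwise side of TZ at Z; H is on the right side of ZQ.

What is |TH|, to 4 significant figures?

74.26

∠TZQ = 148.1°, so ZQ runs at 19.3° + (180° − 148.1°) = 51.20° from the x-axis; with |ZQ| = 44.3, Q = Z + 44.3·(cos 51.20°, sin 51.20°) = (55.03, 44.08). The perpendicularity gives QH at right angles to ZQ; with |QH| = 12.6 on the right of ZQ, H = Q + 12.6·(0.7793, -0.6266) = (64.85, 36.18). Then |TH| = |H − T| = 74.26.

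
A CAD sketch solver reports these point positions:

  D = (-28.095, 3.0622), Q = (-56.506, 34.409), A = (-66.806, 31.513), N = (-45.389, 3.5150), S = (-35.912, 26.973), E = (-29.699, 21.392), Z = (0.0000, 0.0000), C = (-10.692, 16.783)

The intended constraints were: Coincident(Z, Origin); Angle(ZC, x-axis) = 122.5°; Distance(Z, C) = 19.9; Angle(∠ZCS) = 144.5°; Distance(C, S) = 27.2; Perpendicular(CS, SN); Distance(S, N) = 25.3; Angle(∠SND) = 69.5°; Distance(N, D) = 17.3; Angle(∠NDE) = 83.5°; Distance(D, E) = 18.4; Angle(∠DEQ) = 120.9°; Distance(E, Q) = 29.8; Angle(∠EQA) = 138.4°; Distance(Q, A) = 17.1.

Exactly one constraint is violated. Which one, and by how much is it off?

Distance(Q, A) = 17.1 — off by 6.40.

Z = (0.00, 0.00) ✓; ZC at 122.5° ✓; |ZC| = 19.90 ✓; ∠ZCS = 144.5° ✓; |CS| = 27.20 ✓; ∠(CS, SN) = 90.00° ✓; |SN| = 25.30 ✓; ∠SND = 69.50° ✓; |ND| = 17.30 ✓; ∠NDE = 83.50° ✓; |DE| = 18.40 ✓; ∠DEQ = 120.9° ✓; |EQ| = 29.80 ✓; ∠EQA = 138.4° ✓; |QA| = 10.70 ✗.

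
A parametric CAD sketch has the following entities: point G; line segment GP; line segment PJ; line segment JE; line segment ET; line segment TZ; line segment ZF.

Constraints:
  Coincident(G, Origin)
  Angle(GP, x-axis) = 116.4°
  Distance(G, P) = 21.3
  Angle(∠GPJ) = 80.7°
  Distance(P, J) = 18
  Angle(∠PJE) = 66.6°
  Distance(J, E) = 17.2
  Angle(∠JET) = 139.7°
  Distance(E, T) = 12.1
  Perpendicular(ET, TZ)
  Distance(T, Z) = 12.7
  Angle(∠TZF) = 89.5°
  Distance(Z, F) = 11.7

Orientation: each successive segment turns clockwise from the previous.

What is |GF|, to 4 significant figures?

16.45

ET is perpendicular to TZ, so TZ runs at 133.4°; with |TZ| = 12.7, Z = (-11.67, 8.189). ∠TZF = 89.5° gives ZF at 42.90° from the x-axis; with |ZF| = 11.7, F = (-3.101, 16.15). Then |GF| = |F − G| = 16.45.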